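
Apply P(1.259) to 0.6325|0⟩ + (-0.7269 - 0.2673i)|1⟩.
0.6325|0⟩ + (0.03142 - 0.7739i)|1⟩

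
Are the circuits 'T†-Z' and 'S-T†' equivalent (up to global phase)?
No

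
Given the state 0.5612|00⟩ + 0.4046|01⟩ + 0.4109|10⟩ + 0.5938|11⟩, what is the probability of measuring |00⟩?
0.3149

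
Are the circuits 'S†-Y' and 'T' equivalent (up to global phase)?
No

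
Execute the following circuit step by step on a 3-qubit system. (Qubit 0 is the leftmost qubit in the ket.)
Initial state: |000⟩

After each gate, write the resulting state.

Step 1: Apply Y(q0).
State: i|100⟩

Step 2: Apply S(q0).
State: -|100⟩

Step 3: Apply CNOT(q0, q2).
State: -|101⟩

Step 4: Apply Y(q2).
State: i|100⟩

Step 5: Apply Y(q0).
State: |000⟩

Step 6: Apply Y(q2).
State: i|001⟩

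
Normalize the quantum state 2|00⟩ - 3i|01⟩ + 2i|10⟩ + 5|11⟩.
0.3086|00⟩ - 0.4629i|01⟩ + 0.3086i|10⟩ + 0.7715|11⟩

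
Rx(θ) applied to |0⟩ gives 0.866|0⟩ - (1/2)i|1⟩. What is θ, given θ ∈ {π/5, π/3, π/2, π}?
π/3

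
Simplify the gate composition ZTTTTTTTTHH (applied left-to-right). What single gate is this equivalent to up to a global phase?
Z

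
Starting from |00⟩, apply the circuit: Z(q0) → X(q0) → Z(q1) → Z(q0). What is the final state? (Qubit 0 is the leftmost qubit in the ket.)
-|10⟩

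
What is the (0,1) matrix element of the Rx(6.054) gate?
-0.1143i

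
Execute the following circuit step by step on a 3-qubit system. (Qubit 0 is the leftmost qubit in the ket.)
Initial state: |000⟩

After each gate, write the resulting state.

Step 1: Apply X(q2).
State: |001⟩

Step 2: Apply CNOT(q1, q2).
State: |001⟩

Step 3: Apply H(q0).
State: 1/√2|001⟩ + 1/√2|101⟩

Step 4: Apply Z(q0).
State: 1/√2|001⟩ - 1/√2|101⟩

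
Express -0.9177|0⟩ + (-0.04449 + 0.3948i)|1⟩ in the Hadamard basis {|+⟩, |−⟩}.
(-0.6804 + 0.2792i)|+⟩ + (-0.6175 - 0.2792i)|−⟩

With |ψ⟩ = α|0⟩ + β|1⟩, the Hadamard-basis coefficients are ⟨+|ψ⟩ = (α + β)/√2 and ⟨−|ψ⟩ = (α − β)/√2.
Here α = -0.9177, β = (-0.04449 + 0.3948i): (α + β)/√2 = (-0.6804 + 0.2792i), (α − β)/√2 = (-0.6175 - 0.2792i).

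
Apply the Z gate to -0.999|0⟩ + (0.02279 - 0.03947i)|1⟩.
-0.999|0⟩ + (-0.02279 + 0.03947i)|1⟩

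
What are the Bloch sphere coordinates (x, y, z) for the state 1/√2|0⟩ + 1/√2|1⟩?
(1, 0, 0)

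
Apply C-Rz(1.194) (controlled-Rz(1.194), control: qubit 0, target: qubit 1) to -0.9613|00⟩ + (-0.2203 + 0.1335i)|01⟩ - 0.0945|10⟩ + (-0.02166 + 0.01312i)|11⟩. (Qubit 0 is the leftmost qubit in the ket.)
-0.9613|00⟩ + (-0.2203 + 0.1335i)|01⟩ + (-0.07815 + 0.05312i)|10⟩ + (-0.02529 - 0.001326i)|11⟩

C-Rz(1.194) leaves the control-|0⟩ kets |00⟩, |01⟩ unchanged and applies Rz(1.194) to qubit 1 on the control-|1⟩ pair (|10⟩, |11⟩).
Rz(1.194) = [[e^(−iθ/2), 0], [0, e^(iθ/2)]] with e^(±iθ/2) = cos(θ/2) ± i·sin(θ/2); θ = 1.194, cos(θ/2) ≈ 0.827026, sin(θ/2) ≈ 0.562164.
With a = amp(|10⟩) = -0.0945 and b = amp(|11⟩) = (-0.02166 + 0.01312i):
new amp(|10⟩) = (0.827026 - 0.562164i)·a = (-0.07815 + 0.05312i)
new amp(|11⟩) = (0.827026 + 0.562164i)·b = (-0.02529 - 0.001326i)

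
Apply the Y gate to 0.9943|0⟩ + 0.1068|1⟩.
-0.1068i|0⟩ + 0.9943i|1⟩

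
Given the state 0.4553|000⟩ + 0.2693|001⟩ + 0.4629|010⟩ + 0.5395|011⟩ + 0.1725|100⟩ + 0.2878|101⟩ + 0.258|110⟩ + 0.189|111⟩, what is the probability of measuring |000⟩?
0.2073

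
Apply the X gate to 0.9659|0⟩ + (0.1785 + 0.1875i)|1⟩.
(0.1785 + 0.1875i)|0⟩ + 0.9659|1⟩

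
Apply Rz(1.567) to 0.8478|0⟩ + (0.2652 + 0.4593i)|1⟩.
(0.6006 - 0.5983i)|0⟩ + (-0.1363 + 0.5126i)|1⟩

Rz(1.567) = [[e^(−iθ/2), 0], [0, e^(iθ/2)]] with e^(±iθ/2) = cos(θ/2) ± i·sin(θ/2); θ = 1.567, cos(θ/2) ≈ 0.708448, sin(θ/2) ≈ 0.705763.
With a = amp(|0⟩) = 0.8478 and b = amp(|1⟩) = (0.2652 + 0.4593i):
new amp(|0⟩) = (0.708448 - 0.705763i)·a = (0.6006 - 0.5983i)
new amp(|1⟩) = (0.708448 + 0.705763i)·b = (-0.1363 + 0.5126i)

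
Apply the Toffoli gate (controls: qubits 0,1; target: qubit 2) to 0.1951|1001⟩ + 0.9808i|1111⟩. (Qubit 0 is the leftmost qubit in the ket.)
0.1951|1001⟩ + 0.9808i|1101⟩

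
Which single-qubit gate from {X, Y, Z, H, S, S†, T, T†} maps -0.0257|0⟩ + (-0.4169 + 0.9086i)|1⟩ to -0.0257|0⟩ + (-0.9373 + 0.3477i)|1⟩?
T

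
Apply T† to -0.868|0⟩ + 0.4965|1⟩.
-0.868|0⟩ + (0.3511 - 0.3511i)|1⟩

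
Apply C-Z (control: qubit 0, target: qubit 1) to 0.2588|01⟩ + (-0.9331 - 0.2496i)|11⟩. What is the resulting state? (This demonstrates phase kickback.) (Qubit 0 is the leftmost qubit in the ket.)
0.2588|01⟩ + (0.9331 + 0.2496i)|11⟩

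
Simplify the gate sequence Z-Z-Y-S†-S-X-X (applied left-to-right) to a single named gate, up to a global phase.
Y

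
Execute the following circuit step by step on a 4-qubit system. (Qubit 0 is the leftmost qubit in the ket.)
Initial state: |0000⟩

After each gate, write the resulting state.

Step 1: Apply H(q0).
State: 1/√2|0000⟩ + 1/√2|1000⟩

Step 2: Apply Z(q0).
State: 1/√2|0000⟩ - 1/√2|1000⟩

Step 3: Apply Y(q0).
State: (1/√2)i|0000⟩ + (1/√2)i|1000⟩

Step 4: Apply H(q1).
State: (1/2)i|0000⟩ + (1/2)i|0100⟩ + (1/2)i|1000⟩ + (1/2)i|1100⟩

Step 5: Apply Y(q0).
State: 1/2|0000⟩ + 1/2|0100⟩ - 1/2|1000⟩ - 1/2|1100⟩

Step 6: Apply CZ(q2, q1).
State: 1/2|0000⟩ + 1/2|0100⟩ - 1/2|1000⟩ - 1/2|1100⟩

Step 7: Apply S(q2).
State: 1/2|0000⟩ + 1/2|0100⟩ - 1/2|1000⟩ - 1/2|1100⟩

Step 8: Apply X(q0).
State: -1/2|0000⟩ - 1/2|0100⟩ + 1/2|1000⟩ + 1/2|1100⟩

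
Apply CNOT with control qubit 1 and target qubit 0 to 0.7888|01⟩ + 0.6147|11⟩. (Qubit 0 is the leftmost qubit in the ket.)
0.6147|01⟩ + 0.7888|11⟩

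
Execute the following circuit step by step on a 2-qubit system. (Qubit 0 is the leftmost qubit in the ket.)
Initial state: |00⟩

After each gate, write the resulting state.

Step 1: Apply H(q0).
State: 1/√2|00⟩ + 1/√2|10⟩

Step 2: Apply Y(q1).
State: (1/√2)i|01⟩ + (1/√2)i|11⟩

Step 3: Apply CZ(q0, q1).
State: (1/√2)i|01⟩ - (1/√2)i|11⟩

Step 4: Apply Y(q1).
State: 1/√2|00⟩ - 1/√2|10⟩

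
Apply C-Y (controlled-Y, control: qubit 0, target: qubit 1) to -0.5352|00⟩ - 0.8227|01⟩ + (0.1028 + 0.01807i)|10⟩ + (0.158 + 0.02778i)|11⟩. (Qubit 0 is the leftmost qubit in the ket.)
-0.5352|00⟩ - 0.8227|01⟩ + (0.02778 - 0.158i)|10⟩ + (-0.01807 + 0.1028i)|11⟩

C-Y leaves the control-|0⟩ kets |00⟩, |01⟩ unchanged and applies Y to qubit 1 on the control-|1⟩ pair (|10⟩, |11⟩).
Y = [[0, -i], [i, 0]].
With a = amp(|10⟩) = (0.1028 + 0.01807i) and b = amp(|11⟩) = (0.158 + 0.02778i):
new amp(|10⟩) = (-i)·b = (0.02778 - 0.158i)
new amp(|11⟩) = (i)·a = (-0.01807 + 0.1028i)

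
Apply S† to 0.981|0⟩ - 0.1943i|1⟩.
0.981|0⟩ - 0.1943|1⟩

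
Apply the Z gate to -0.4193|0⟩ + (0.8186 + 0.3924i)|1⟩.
-0.4193|0⟩ + (-0.8186 - 0.3924i)|1⟩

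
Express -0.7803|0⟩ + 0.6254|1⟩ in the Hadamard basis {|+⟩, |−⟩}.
-0.1095|+⟩ - 0.994|−⟩

With |ψ⟩ = α|0⟩ + β|1⟩, the Hadamard-basis coefficients are ⟨+|ψ⟩ = (α + β)/√2 and ⟨−|ψ⟩ = (α − β)/√2.
Here α = -0.7803, β = 0.6254: (α + β)/√2 = -0.1095, (α − β)/√2 = -0.994.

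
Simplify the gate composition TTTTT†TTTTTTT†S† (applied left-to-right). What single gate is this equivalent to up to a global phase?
S†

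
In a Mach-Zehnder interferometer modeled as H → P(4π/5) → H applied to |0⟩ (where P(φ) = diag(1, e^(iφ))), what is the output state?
(0.09549 + 0.2939i)|0⟩ + (0.9045 - 0.2939i)|1⟩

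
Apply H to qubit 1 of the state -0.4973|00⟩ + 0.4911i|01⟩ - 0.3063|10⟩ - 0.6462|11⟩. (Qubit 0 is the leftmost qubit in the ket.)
(-0.3516 + 0.3473i)|00⟩ + (-0.3516 - 0.3473i)|01⟩ - 0.6735|10⟩ + 0.2403|11⟩

H on qubit 1 mixes each pair of kets that differ only in qubit 1: amplitudes (a, b) of (|…0…⟩, |…1…⟩) become ((a + b)/√2, (a − b)/√2). Kets absent from the input have amplitude 0.
(|00⟩, |01⟩): (a, b) = (-0.4973, 0.4911i) → ((-0.3516 + 0.3473i), (-0.3516 - 0.3473i))
(|10⟩, |11⟩): (a, b) = (-0.3063, -0.6462) → (-0.6735, 0.2403)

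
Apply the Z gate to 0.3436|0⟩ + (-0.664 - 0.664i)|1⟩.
0.3436|0⟩ + (0.664 + 0.664i)|1⟩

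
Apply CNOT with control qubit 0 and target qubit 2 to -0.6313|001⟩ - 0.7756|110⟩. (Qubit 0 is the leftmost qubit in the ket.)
-0.6313|001⟩ - 0.7756|111⟩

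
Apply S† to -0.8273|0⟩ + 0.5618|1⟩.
-0.8273|0⟩ - 0.5618i|1⟩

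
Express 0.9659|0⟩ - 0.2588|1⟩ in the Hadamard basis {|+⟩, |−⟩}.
0.5|+⟩ + 0.866|−⟩

With |ψ⟩ = α|0⟩ + β|1⟩, the Hadamard-basis coefficients are ⟨+|ψ⟩ = (α + β)/√2 and ⟨−|ψ⟩ = (α − β)/√2.
Here α = 0.9659, β = -0.2588: (α + β)/√2 = 0.5, (α − β)/√2 = 0.866.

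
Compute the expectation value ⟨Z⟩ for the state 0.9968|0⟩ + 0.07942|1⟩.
0.9873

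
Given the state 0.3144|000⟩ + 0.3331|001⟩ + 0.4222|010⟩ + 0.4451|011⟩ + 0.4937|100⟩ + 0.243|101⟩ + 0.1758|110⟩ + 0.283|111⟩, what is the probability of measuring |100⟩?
0.2437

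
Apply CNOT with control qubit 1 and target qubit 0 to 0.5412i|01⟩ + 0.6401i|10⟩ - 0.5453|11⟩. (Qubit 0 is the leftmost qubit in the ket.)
-0.5453|01⟩ + 0.6401i|10⟩ + 0.5412i|11⟩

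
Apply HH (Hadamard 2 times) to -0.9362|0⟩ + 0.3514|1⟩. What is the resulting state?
-0.9362|0⟩ + 0.3514|1⟩

H² = I, so an even number of Hadamards cancels: H^2 = I and the state is unchanged.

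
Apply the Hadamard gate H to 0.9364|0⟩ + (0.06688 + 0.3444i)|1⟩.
(0.7094 + 0.2435i)|0⟩ + (0.6148 - 0.2435i)|1⟩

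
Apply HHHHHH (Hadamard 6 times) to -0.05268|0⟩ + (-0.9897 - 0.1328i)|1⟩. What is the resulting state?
-0.05268|0⟩ + (-0.9897 - 0.1328i)|1⟩

H² = I, so an even number of Hadamards cancels: H^6 = I and the state is unchanged.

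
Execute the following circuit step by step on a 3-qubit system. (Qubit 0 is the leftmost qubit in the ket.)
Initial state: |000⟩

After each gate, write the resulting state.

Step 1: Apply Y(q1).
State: i|010⟩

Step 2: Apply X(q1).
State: i|000⟩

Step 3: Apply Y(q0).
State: -|100⟩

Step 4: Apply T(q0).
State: (-1/√2 - (1/√2)i)|100⟩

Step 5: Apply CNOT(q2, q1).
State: (-1/√2 - (1/√2)i)|100⟩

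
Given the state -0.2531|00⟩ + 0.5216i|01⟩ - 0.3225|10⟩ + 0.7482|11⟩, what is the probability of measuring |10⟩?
0.104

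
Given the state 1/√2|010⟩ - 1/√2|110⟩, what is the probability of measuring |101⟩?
0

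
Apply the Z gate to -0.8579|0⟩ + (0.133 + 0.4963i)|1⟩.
-0.8579|0⟩ + (-0.133 - 0.4963i)|1⟩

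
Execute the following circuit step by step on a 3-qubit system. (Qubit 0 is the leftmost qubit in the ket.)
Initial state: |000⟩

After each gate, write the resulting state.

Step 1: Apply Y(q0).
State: i|100⟩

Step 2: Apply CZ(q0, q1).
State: i|100⟩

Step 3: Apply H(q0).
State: (1/√2)i|000⟩ - (1/√2)i|100⟩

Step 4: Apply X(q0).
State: -(1/√2)i|000⟩ + (1/√2)i|100⟩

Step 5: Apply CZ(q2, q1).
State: -(1/√2)i|000⟩ + (1/√2)i|100⟩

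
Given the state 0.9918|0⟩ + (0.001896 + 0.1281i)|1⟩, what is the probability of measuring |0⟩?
0.9837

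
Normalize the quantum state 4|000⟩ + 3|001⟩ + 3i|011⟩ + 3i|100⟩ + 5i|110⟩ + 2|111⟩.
0.4714|000⟩ + 1/√8|001⟩ + (1/√8)i|011⟩ + (1/√8)i|100⟩ + 0.5893i|110⟩ + 0.2357|111⟩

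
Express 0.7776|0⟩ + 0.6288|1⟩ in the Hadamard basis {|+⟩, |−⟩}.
0.9945|+⟩ + 0.1052|−⟩

With |ψ⟩ = α|0⟩ + β|1⟩, the Hadamard-basis coefficients are ⟨+|ψ⟩ = (α + β)/√2 and ⟨−|ψ⟩ = (α − β)/√2.
Here α = 0.7776, β = 0.6288: (α + β)/√2 = 0.9945, (α − β)/√2 = 0.1052.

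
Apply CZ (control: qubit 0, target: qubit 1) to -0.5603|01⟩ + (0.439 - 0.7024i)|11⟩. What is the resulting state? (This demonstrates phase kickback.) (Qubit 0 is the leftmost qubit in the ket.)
-0.5603|01⟩ + (-0.439 + 0.7024i)|11⟩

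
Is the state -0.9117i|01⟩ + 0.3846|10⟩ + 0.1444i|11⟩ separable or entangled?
Entangled

Writing the state as a|00⟩ + b|01⟩ + c|10⟩ + d|11⟩, it is a product state iff ad − bc = 0.
Here (a, b, c, d) = (0, -0.9117i, 0.3846, 0.1444i): ad − bc = (0)(0.1444i) − (-0.9117i)(0.3846) = 0.3506i ≠ 0, so the state is entangled.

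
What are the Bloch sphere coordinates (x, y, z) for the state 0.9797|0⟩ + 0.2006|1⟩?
(0.3931, 0, 0.9196)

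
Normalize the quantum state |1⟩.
|1⟩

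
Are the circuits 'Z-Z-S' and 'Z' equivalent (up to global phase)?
No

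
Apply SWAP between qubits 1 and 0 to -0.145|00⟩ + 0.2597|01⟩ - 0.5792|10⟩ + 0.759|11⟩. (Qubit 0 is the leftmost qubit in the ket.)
-0.145|00⟩ - 0.5792|01⟩ + 0.2597|10⟩ + 0.759|11⟩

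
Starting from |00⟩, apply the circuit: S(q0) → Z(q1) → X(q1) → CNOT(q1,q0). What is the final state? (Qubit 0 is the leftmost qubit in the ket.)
|11⟩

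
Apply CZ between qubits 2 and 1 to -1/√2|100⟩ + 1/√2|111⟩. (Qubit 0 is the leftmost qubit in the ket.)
-1/√2|100⟩ - 1/√2|111⟩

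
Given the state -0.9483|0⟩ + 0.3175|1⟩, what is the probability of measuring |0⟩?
0.8993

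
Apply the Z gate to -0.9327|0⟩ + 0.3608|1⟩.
-0.9327|0⟩ - 0.3608|1⟩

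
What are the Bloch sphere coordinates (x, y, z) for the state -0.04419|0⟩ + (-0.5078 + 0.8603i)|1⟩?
(0.04488, -0.07603, -0.996)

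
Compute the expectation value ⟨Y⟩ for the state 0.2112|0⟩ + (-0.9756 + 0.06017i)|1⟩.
0.02542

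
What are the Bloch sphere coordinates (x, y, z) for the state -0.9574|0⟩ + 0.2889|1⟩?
(-0.5532, 0, 0.8332)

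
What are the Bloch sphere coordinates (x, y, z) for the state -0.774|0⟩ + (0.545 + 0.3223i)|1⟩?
(-0.8437, -0.4989, 0.1982)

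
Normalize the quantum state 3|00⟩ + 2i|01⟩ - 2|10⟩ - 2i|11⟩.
0.6547|00⟩ + 0.4364i|01⟩ - 0.4364|10⟩ - 0.4364i|11⟩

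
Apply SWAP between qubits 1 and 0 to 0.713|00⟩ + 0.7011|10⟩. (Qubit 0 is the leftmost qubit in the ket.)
0.713|00⟩ + 0.7011|01⟩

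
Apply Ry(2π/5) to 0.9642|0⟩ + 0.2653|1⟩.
0.6241|0⟩ + 0.7814|1⟩

Ry(2π/5) = [[cos(θ/2), −sin(θ/2)], [sin(θ/2), cos(θ/2)]]; θ = 2π/5, cos(θ/2) ≈ 0.809017, sin(θ/2) ≈ 0.587785.
With a = amp(|0⟩) = 0.9642 and b = amp(|1⟩) = 0.2653:
new amp(|0⟩) = (0.809017)·a + (-0.587785)·b = 0.6241
new amp(|1⟩) = (0.587785)·a + (0.809017)·b = 0.7814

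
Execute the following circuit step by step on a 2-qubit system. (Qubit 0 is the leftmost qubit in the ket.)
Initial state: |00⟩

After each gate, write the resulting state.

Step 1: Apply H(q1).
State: 1/√2|00⟩ + 1/√2|01⟩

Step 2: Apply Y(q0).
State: (1/√2)i|10⟩ + (1/√2)i|11⟩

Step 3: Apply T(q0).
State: (-1/2 + (1/2)i)|10⟩ + (-1/2 + (1/2)i)|11⟩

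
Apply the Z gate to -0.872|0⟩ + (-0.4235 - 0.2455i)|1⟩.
-0.872|0⟩ + (0.4235 + 0.2455i)|1⟩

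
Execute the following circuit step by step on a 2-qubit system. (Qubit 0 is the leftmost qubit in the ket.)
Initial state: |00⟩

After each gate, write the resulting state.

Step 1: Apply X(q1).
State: |01⟩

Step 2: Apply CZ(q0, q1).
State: |01⟩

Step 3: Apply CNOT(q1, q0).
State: |11⟩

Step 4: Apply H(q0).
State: 1/√2|01⟩ - 1/√2|11⟩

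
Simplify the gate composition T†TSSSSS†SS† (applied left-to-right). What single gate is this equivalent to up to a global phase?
S†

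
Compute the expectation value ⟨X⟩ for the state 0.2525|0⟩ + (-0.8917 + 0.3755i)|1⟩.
-0.4503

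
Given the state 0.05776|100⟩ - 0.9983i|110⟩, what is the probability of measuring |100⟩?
0.003336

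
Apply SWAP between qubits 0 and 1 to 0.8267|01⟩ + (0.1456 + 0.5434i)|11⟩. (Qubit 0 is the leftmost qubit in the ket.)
0.8267|10⟩ + (0.1456 + 0.5434i)|11⟩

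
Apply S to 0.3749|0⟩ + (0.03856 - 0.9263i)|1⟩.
0.3749|0⟩ + (0.9263 + 0.03856i)|1⟩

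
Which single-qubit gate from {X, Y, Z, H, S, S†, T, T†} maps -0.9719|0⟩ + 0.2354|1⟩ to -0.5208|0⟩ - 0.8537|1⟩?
H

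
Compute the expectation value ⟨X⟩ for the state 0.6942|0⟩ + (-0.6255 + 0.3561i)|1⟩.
-0.8684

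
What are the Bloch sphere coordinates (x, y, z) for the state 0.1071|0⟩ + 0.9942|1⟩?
(0.213, 0, -0.977)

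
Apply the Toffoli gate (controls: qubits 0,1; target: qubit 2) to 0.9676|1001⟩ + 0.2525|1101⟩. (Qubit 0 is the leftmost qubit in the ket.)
0.9676|1001⟩ + 0.2525|1111⟩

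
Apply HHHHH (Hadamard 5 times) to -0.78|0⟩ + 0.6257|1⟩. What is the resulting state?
-0.1091|0⟩ - 0.994|1⟩

H² = I, so H^5 = H: a single Hadamard. With (a, b) = (-0.78, 0.6257), H gives ((a + b)/√2, (a − b)/√2) = (-0.1091, -0.994).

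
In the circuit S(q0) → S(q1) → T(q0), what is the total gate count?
3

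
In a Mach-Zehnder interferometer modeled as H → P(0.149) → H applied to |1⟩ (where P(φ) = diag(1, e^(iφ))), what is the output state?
(0.00554 - 0.07422i)|0⟩ + (0.9945 + 0.07422i)|1⟩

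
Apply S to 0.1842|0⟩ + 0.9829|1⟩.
0.1842|0⟩ + 0.9829i|1⟩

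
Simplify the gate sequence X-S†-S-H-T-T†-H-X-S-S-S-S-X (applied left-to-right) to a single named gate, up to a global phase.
X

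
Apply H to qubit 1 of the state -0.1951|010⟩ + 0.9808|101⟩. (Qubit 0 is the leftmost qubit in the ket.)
-0.138|000⟩ + 0.138|010⟩ + 0.6935|101⟩ + 0.6935|111⟩

H on qubit 1 mixes each pair of kets that differ only in qubit 1: amplitudes (a, b) of (|…0…⟩, |…1…⟩) become ((a + b)/√2, (a − b)/√2). Kets absent from the input have amplitude 0.
(|000⟩, |010⟩): (a, b) = (0, -0.1951) → (-0.138, 0.138)
(|101⟩, |111⟩): (a, b) = (0.9808, 0) → (0.6935, 0.6935)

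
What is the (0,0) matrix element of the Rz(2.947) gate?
(0.09714 - 0.9953i)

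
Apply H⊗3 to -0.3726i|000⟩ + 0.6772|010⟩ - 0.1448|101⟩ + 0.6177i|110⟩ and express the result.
(0.1882 + 0.08666i)|000⟩ + (0.2906 + 0.08666i)|001⟩ + (-0.2906 - 0.3501i)|010⟩ + (-0.1882 - 0.3501i)|011⟩ + (0.2906 - 0.3501i)|100⟩ + (0.1882 - 0.3501i)|101⟩ + (-0.1882 + 0.08666i)|110⟩ + (-0.2906 + 0.08666i)|111⟩

H⊗3 gives amp(|y⟩) = (1/2√2) Σ_x (−1)^(x·y) amp(|x⟩), where x·y is the number of positions in which both x and y have a 1.
|000⟩: (-0.3726i + 0.6772 - 0.1448 + 0.6177i)/(2√2) = (0.1882 + 0.08666i)
|001⟩: (-0.3726i + 0.6772 + 0.1448 + 0.6177i)/(2√2) = (0.2906 + 0.08666i)
|010⟩: (-0.3726i - 0.6772 - 0.1448 - 0.6177i)/(2√2) = (-0.2906 - 0.3501i)
|011⟩: (-0.3726i - 0.6772 + 0.1448 - 0.6177i)/(2√2) = (-0.1882 - 0.3501i)
|100⟩: (-0.3726i + 0.6772 + 0.1448 - 0.6177i)/(2√2) = (0.2906 - 0.3501i)
|101⟩: (-0.3726i + 0.6772 - 0.1448 - 0.6177i)/(2√2) = (0.1882 - 0.3501i)
|110⟩: (-0.3726i - 0.6772 + 0.1448 + 0.6177i)/(2√2) = (-0.1882 + 0.08666i)
|111⟩: (-0.3726i - 0.6772 - 0.1448 + 0.6177i)/(2√2) = (-0.2906 + 0.08666i)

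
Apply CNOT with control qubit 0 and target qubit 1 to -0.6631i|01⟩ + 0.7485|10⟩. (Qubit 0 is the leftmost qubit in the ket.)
-0.6631i|01⟩ + 0.7485|11⟩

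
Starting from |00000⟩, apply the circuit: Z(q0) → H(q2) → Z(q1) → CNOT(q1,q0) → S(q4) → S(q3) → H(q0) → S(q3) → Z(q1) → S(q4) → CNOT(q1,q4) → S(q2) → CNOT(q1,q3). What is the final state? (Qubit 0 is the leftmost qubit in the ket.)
1/2|00000⟩ + (1/2)i|00100⟩ + 1/2|10000⟩ + (1/2)i|10100⟩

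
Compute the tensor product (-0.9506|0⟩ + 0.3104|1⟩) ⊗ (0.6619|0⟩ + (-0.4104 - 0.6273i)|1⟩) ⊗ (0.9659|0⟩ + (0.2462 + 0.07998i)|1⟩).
-0.6077|000⟩ + (-0.1549 - 0.05032i)|001⟩ + (0.3768 + 0.576i)|010⟩ + (0.04836 + 0.178i)|011⟩ + 0.1984|100⟩ + (0.05058 + 0.01643i)|101⟩ + (-0.123 - 0.1881i)|110⟩ + (-0.01579 - 0.05813i)|111⟩

amp(|b₁b₂…⟩) = product of the factor amplitudes for bits b₁, b₂, …; only kets whose every factor amplitude is nonzero survive.
|000⟩: (-0.9506)(0.6619)(0.9659) = -0.6077
|001⟩: (-0.9506)(0.6619)(0.2462 + 0.07998i) = (-0.1549 - 0.05032i)
|010⟩: (-0.9506)(-0.4104 - 0.6273i)(0.9659) = (0.3768 + 0.576i)
|011⟩: (-0.9506)(-0.4104 - 0.6273i)(0.2462 + 0.07998i) = (0.04836 + 0.178i)
|100⟩: (0.3104)(0.6619)(0.9659) = 0.1984
|101⟩: (0.3104)(0.6619)(0.2462 + 0.07998i) = (0.05058 + 0.01643i)
|110⟩: (0.3104)(-0.4104 - 0.6273i)(0.9659) = (-0.123 - 0.1881i)
|111⟩: (0.3104)(-0.4104 - 0.6273i)(0.2462 + 0.07998i) = (-0.01579 - 0.05813i)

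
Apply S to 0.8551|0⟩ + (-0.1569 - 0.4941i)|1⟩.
0.8551|0⟩ + (0.4941 - 0.1569i)|1⟩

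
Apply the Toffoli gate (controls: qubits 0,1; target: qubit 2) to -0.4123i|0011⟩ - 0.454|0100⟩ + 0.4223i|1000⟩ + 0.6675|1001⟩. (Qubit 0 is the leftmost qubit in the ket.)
-0.4123i|0011⟩ - 0.454|0100⟩ + 0.4223i|1000⟩ + 0.6675|1001⟩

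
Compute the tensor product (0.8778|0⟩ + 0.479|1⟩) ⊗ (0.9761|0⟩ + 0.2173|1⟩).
0.8568|00⟩ + 0.1907|01⟩ + 0.4676|10⟩ + 0.1041|11⟩

amp(|b₁b₂…⟩) = product of the factor amplitudes for bits b₁, b₂, …; only kets whose every factor amplitude is nonzero survive.
|00⟩: (0.8778)(0.9761) = 0.8568
|01⟩: (0.8778)(0.2173) = 0.1907
|10⟩: (0.479)(0.9761) = 0.4676
|11⟩: (0.479)(0.2173) = 0.1041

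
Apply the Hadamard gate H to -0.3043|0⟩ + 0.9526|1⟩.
0.4584|0⟩ - 0.8888|1⟩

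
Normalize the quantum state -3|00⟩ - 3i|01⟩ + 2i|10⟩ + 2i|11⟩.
-0.5883|00⟩ - 0.5883i|01⟩ + 0.3922i|10⟩ + 0.3922i|11⟩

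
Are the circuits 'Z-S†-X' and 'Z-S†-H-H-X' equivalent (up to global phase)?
Yes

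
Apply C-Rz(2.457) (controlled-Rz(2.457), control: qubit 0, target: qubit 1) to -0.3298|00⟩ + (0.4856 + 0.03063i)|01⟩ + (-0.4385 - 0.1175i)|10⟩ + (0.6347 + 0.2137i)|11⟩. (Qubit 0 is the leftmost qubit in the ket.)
-0.3298|00⟩ + (0.4856 + 0.03063i)|01⟩ + (-0.2579 + 0.3736i)|10⟩ + (0.01174 + 0.6696i)|11⟩

C-Rz(2.457) leaves the control-|0⟩ kets |00⟩, |01⟩ unchanged and applies Rz(2.457) to qubit 1 on the control-|1⟩ pair (|10⟩, |11⟩).
Rz(2.457) = [[e^(−iθ/2), 0], [0, e^(iθ/2)]] with e^(±iθ/2) = cos(θ/2) ± i·sin(θ/2); θ = 2.457, cos(θ/2) ≈ 0.335651, sin(θ/2) ≈ 0.941986.
With a = amp(|10⟩) = (-0.4385 - 0.1175i) and b = amp(|11⟩) = (0.6347 + 0.2137i):
new amp(|10⟩) = (0.335651 - 0.941986i)·a = (-0.2579 + 0.3736i)
new amp(|11⟩) = (0.335651 + 0.941986i)·b = (0.01174 + 0.6696i)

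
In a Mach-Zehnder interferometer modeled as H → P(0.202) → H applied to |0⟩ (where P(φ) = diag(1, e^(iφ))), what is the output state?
(0.9898 + 0.1003i)|0⟩ + (0.01017 - 0.1003i)|1⟩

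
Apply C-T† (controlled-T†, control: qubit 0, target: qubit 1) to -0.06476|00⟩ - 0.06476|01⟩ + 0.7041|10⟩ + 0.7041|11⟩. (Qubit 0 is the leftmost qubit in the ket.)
-0.06476|00⟩ - 0.06476|01⟩ + 0.7041|10⟩ + (0.4979 - 0.4979i)|11⟩

C-T† leaves the control-|0⟩ kets |00⟩, |01⟩ unchanged and applies T† to qubit 1 on the control-|1⟩ pair (|10⟩, |11⟩).
T† = [[1, 0], [0, (1/√2 - (1/√2)i)]].
With a = amp(|10⟩) = 0.7041 and b = amp(|11⟩) = 0.7041:
new amp(|10⟩) = (1)·a = 0.7041
new amp(|11⟩) = (1/√2 - (1/√2)i)·b = (0.4979 - 0.4979i)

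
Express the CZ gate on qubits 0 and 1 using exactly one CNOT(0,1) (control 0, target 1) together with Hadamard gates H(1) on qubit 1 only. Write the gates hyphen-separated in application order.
H(1)-CNOT(0,1)-H(1)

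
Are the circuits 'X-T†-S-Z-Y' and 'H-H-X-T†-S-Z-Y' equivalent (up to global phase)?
Yes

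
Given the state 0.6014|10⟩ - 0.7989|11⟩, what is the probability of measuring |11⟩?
0.6382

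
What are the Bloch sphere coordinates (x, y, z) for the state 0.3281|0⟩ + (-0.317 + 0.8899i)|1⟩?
(-0.208, 0.584, -0.7848)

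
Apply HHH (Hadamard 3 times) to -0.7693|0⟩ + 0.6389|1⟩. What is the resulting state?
-0.09221|0⟩ - 0.9957|1⟩

H² = I, so H^3 = H: a single Hadamard. With (a, b) = (-0.7693, 0.6389), H gives ((a + b)/√2, (a − b)/√2) = (-0.09221, -0.9957).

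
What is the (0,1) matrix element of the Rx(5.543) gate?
-0.3617i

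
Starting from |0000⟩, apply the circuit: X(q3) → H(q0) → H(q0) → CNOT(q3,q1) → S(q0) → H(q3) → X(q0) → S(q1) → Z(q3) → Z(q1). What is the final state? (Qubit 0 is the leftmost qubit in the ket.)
-(1/√2)i|1100⟩ - (1/√2)i|1101⟩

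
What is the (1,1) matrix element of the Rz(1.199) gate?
(0.8256 + 0.5642i)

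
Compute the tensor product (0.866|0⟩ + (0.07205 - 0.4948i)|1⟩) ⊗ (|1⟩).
0.866|01⟩ + (0.07205 - 0.4948i)|11⟩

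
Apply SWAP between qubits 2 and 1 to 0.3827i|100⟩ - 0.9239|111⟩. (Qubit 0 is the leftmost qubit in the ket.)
0.3827i|100⟩ - 0.9239|111⟩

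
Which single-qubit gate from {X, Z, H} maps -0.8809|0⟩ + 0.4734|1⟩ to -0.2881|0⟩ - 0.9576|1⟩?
H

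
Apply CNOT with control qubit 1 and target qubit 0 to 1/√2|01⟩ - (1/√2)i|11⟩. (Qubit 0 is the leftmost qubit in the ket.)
-(1/√2)i|01⟩ + 1/√2|11⟩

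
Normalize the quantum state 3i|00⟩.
i|00⟩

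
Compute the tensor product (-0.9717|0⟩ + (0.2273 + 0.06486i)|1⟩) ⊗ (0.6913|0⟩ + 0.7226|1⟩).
-0.6717|00⟩ - 0.7022|01⟩ + (0.1571 + 0.04484i)|10⟩ + (0.1642 + 0.04687i)|11⟩

amp(|b₁b₂…⟩) = product of the factor amplitudes for bits b₁, b₂, …; only kets whose every factor amplitude is nonzero survive.
|00⟩: (-0.9717)(0.6913) = -0.6717
|01⟩: (-0.9717)(0.7226) = -0.7022
|10⟩: (0.2273 + 0.06486i)(0.6913) = (0.1571 + 0.04484i)
|11⟩: (0.2273 + 0.06486i)(0.7226) = (0.1642 + 0.04687i)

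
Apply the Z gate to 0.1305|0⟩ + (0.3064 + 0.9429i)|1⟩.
0.1305|0⟩ + (-0.3064 - 0.9429i)|1⟩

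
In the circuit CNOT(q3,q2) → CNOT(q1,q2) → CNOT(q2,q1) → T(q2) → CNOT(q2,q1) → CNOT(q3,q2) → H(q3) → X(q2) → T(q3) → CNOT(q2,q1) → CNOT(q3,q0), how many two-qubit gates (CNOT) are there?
7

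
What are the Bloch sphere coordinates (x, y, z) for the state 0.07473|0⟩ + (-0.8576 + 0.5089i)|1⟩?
(-0.1282, 0.07606, -0.9889)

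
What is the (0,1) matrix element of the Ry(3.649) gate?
-0.968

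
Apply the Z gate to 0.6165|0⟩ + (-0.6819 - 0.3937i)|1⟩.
0.6165|0⟩ + (0.6819 + 0.3937i)|1⟩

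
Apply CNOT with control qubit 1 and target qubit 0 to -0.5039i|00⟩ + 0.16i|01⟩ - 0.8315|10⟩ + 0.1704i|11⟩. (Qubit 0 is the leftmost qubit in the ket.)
-0.5039i|00⟩ + 0.1704i|01⟩ - 0.8315|10⟩ + 0.16i|11⟩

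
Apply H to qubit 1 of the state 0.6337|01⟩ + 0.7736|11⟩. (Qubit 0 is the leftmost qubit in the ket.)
0.4481|00⟩ - 0.4481|01⟩ + 0.547|10⟩ - 0.547|11⟩

H on qubit 1 mixes each pair of kets that differ only in qubit 1: amplitudes (a, b) of (|…0…⟩, |…1…⟩) become ((a + b)/√2, (a − b)/√2). Kets absent from the input have amplitude 0.
(|00⟩, |01⟩): (a, b) = (0, 0.6337) → (0.4481, -0.4481)
(|10⟩, |11⟩): (a, b) = (0, 0.7736) → (0.547, -0.547)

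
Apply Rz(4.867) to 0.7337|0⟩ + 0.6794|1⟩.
(-0.5573 - 0.4772i)|0⟩ + (-0.5161 + 0.4419i)|1⟩

Rz(4.867) = [[e^(−iθ/2), 0], [0, e^(iθ/2)]] with e^(±iθ/2) = cos(θ/2) ± i·sin(θ/2); θ = 4.867, cos(θ/2) ≈ -0.759604, sin(θ/2) ≈ 0.650386.
With a = amp(|0⟩) = 0.7337 and b = amp(|1⟩) = 0.6794:
new amp(|0⟩) = (-0.759604 - 0.650386i)·a = (-0.5573 - 0.4772i)
new amp(|1⟩) = (-0.759604 + 0.650386i)·b = (-0.5161 + 0.4419i)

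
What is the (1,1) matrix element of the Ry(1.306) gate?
0.7943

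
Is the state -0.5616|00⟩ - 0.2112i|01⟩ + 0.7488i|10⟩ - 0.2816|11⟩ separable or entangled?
Separable

Writing the state as a|00⟩ + b|01⟩ + c|10⟩ + d|11⟩, it is a product state iff ad − bc = 0.
Here (a, b, c, d) = (-0.5616, -0.2112i, 0.7488i, -0.2816): ad − bc = (-0.5616)(-0.2816) − (-0.2112i)(0.7488i) = 0, so the state is separable.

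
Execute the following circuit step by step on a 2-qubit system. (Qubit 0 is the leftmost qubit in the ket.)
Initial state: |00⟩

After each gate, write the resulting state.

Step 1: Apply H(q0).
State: 1/√2|00⟩ + 1/√2|10⟩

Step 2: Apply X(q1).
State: 1/√2|01⟩ + 1/√2|11⟩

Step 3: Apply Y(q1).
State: -(1/√2)i|00⟩ - (1/√2)i|10⟩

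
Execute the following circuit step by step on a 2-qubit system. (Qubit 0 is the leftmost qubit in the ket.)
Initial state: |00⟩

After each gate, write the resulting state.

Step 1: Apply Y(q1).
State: i|01⟩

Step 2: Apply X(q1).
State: i|00⟩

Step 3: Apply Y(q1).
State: -|01⟩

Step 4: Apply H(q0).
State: -1/√2|01⟩ - 1/√2|11⟩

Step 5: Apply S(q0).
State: -1/√2|01⟩ - (1/√2)i|11⟩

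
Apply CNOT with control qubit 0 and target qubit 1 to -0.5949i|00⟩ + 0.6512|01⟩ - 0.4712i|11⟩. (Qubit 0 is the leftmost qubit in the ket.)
-0.5949i|00⟩ + 0.6512|01⟩ - 0.4712i|10⟩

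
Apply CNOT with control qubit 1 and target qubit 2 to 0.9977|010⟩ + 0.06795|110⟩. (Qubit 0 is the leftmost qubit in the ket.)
0.9977|011⟩ + 0.06795|111⟩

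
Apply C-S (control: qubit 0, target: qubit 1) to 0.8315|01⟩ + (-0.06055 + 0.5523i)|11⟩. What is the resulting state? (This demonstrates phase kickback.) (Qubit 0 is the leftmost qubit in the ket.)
0.8315|01⟩ + (-0.5523 - 0.06055i)|11⟩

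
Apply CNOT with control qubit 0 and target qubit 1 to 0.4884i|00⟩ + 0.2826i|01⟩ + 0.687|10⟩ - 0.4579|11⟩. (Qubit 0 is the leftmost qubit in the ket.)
0.4884i|00⟩ + 0.2826i|01⟩ - 0.4579|10⟩ + 0.687|11⟩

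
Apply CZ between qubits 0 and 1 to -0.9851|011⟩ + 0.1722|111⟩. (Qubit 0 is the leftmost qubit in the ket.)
-0.9851|011⟩ - 0.1722|111⟩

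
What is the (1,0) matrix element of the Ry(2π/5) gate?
0.5878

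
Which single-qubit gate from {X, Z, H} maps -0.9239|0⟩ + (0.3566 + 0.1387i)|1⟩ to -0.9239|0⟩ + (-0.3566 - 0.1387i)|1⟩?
Z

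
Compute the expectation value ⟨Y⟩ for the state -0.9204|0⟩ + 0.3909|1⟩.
0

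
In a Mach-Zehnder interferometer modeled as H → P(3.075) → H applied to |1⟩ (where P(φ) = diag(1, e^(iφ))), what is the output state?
(0.9989 - 0.03327i)|0⟩ + (0.001108 + 0.03327i)|1⟩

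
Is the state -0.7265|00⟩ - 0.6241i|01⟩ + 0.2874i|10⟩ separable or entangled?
Entangled

Writing the state as a|00⟩ + b|01⟩ + c|10⟩ + d|11⟩, it is a product state iff ad − bc = 0.
Here (a, b, c, d) = (-0.7265, -0.6241i, 0.2874i, 0): ad − bc = (-0.7265)(0) − (-0.6241i)(0.2874i) = -0.1794 ≠ 0, so the state is entangled.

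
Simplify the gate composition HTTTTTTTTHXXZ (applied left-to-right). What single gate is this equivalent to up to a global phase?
Z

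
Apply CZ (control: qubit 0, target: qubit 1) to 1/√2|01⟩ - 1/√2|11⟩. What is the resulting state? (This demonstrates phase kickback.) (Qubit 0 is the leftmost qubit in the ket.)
1/√2|01⟩ + 1/√2|11⟩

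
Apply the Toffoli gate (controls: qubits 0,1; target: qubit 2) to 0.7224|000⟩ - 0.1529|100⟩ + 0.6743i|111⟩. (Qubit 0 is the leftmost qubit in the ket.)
0.7224|000⟩ - 0.1529|100⟩ + 0.6743i|110⟩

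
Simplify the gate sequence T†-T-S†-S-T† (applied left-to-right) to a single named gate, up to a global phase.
T†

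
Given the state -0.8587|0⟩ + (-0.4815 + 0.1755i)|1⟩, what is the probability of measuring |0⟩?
0.7374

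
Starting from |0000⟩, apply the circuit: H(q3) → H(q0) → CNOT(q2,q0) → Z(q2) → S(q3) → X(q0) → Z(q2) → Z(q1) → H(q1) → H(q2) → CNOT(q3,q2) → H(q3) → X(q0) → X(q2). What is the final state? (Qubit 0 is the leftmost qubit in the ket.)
(0.1768 + 0.1768i)|0000⟩ + (0.1768 - 0.1768i)|0001⟩ + (0.1768 + 0.1768i)|0010⟩ + (0.1768 - 0.1768i)|0011⟩ + (0.1768 + 0.1768i)|0100⟩ + (0.1768 - 0.1768i)|0101⟩ + (0.1768 + 0.1768i)|0110⟩ + (0.1768 - 0.1768i)|0111⟩ + (0.1768 + 0.1768i)|1000⟩ + (0.1768 - 0.1768i)|1001⟩ + (0.1768 + 0.1768i)|1010⟩ + (0.1768 - 0.1768i)|1011⟩ + (0.1768 + 0.1768i)|1100⟩ + (0.1768 - 0.1768i)|1101⟩ + (0.1768 + 0.1768i)|1110⟩ + (0.1768 - 0.1768i)|1111⟩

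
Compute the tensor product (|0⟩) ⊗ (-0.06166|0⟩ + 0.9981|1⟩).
-0.06166|00⟩ + 0.9981|01⟩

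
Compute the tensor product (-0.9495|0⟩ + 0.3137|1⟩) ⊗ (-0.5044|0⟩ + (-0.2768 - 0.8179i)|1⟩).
0.4789|00⟩ + (0.2628 + 0.7766i)|01⟩ - 0.1582|10⟩ + (-0.08683 - 0.2566i)|11⟩

amp(|b₁b₂…⟩) = product of the factor amplitudes for bits b₁, b₂, …; only kets whose every factor amplitude is nonzero survive.
|00⟩: (-0.9495)(-0.5044) = 0.4789
|01⟩: (-0.9495)(-0.2768 - 0.8179i) = (0.2628 + 0.7766i)
|10⟩: (0.3137)(-0.5044) = -0.1582
|11⟩: (0.3137)(-0.2768 - 0.8179i) = (-0.08683 - 0.2566i)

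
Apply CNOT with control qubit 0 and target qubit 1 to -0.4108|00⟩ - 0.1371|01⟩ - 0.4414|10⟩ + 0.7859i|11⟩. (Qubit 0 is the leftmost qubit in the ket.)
-0.4108|00⟩ - 0.1371|01⟩ + 0.7859i|10⟩ - 0.4414|11⟩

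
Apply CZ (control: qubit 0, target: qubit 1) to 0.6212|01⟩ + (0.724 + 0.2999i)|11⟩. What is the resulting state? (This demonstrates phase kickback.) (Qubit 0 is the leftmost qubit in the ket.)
0.6212|01⟩ + (-0.724 - 0.2999i)|11⟩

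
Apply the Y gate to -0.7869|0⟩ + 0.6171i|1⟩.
0.6171|0⟩ - 0.7869i|1⟩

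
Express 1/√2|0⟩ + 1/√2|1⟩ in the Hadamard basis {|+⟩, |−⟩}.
|+⟩

With |ψ⟩ = α|0⟩ + β|1⟩, the Hadamard-basis coefficients are ⟨+|ψ⟩ = (α + β)/√2 and ⟨−|ψ⟩ = (α − β)/√2.
Here α = 1/√2, β = 1/√2: (α + β)/√2 = 1, (α − β)/√2 = 0.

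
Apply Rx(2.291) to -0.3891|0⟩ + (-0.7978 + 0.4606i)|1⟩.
(0.259 + 0.7267i)|0⟩ + (-0.3292 + 0.5445i)|1⟩

Rx(2.291) = [[cos(θ/2), −i·sin(θ/2)], [−i·sin(θ/2), cos(θ/2)]]; θ = 2.291, cos(θ/2) ≈ 0.412591, sin(θ/2) ≈ 0.910917.
With a = amp(|0⟩) = -0.3891 and b = amp(|1⟩) = (-0.7978 + 0.4606i):
new amp(|0⟩) = (0.412591)·a + (-0.910917i)·b = (0.259 + 0.7267i)
new amp(|1⟩) = (-0.910917i)·a + (0.412591)·b = (-0.3292 + 0.5445i)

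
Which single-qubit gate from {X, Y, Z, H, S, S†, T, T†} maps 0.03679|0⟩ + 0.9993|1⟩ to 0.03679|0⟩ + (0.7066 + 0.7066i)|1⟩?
T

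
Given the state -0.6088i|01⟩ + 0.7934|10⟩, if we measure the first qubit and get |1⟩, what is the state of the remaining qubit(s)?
|0⟩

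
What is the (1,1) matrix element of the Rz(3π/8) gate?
(0.8315 + 0.5556i)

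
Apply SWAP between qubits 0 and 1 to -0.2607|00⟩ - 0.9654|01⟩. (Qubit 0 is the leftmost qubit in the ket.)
-0.2607|00⟩ - 0.9654|10⟩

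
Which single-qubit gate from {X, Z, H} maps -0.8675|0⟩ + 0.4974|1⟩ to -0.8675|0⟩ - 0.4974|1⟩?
Z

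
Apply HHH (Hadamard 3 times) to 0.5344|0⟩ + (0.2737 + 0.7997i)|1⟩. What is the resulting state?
(0.5714 + 0.5655i)|0⟩ + (0.1843 - 0.5655i)|1⟩

H² = I, so H^3 = H: a single Hadamard. With (a, b) = (0.5344, (0.2737 + 0.7997i)), H gives ((a + b)/√2, (a − b)/√2) = ((0.5714 + 0.5655i), (0.1843 - 0.5655i)).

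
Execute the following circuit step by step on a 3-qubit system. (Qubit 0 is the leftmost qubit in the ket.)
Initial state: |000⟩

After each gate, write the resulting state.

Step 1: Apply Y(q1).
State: i|010⟩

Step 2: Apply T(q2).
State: i|010⟩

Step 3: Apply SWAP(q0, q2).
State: i|010⟩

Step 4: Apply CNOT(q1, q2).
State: i|011⟩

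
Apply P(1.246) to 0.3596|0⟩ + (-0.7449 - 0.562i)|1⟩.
0.3596|0⟩ + (0.2949 - 0.8853i)|1⟩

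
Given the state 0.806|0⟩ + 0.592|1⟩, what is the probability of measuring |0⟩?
0.6496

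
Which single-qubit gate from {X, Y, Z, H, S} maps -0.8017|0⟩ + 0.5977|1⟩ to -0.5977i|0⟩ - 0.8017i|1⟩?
Y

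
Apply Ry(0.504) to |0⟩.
0.9684|0⟩ + 0.2493|1⟩

Ry(0.504) = [[cos(θ/2), −sin(θ/2)], [sin(θ/2), cos(θ/2)]]; θ = 0.504, cos(θ/2) ≈ 0.968416, sin(θ/2) ≈ 0.249341.
With a = amp(|0⟩) = 1 and b = amp(|1⟩) = 0:
new amp(|0⟩) = (0.968416)·a + (-0.249341)·b = 0.9684
new amp(|1⟩) = (0.249341)·a + (0.968416)·b = 0.2493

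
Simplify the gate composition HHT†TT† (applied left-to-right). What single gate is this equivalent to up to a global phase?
T†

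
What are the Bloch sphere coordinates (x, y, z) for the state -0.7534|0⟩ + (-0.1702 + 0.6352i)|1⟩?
(0.2565, -0.9571, 0.1352)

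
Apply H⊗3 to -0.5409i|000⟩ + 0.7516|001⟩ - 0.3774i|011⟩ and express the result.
(0.2657 - 0.3247i)|000⟩ + (-0.2657 - 0.05781i)|001⟩ + (0.2657 - 0.05781i)|010⟩ + (-0.2657 - 0.3247i)|011⟩ + (0.2657 - 0.3247i)|100⟩ + (-0.2657 - 0.05781i)|101⟩ + (0.2657 - 0.05781i)|110⟩ + (-0.2657 - 0.3247i)|111⟩

H⊗3 gives amp(|y⟩) = (1/2√2) Σ_x (−1)^(x·y) amp(|x⟩), where x·y is the number of positions in which both x and y have a 1.
|000⟩: (-0.5409i + 0.7516 - 0.3774i)/(2√2) = (0.2657 - 0.3247i)
|001⟩: (-0.5409i - 0.7516 + 0.3774i)/(2√2) = (-0.2657 - 0.05781i)
|010⟩: (-0.5409i + 0.7516 + 0.3774i)/(2√2) = (0.2657 - 0.05781i)
|011⟩: (-0.5409i - 0.7516 - 0.3774i)/(2√2) = (-0.2657 - 0.3247i)
|100⟩: (-0.5409i + 0.7516 - 0.3774i)/(2√2) = (0.2657 - 0.3247i)
|101⟩: (-0.5409i - 0.7516 + 0.3774i)/(2√2) = (-0.2657 - 0.05781i)
|110⟩: (-0.5409i + 0.7516 + 0.3774i)/(2√2) = (0.2657 - 0.05781i)
|111⟩: (-0.5409i - 0.7516 - 0.3774i)/(2√2) = (-0.2657 - 0.3247i)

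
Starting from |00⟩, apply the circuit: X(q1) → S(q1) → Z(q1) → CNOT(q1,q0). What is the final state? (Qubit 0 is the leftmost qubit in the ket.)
-i|11⟩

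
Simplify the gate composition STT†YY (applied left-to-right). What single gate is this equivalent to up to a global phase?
S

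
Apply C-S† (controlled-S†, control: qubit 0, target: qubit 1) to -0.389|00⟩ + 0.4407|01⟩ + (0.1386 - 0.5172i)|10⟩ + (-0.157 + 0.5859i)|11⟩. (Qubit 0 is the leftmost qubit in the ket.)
-0.389|00⟩ + 0.4407|01⟩ + (0.1386 - 0.5172i)|10⟩ + (0.5859 + 0.157i)|11⟩

C-S† leaves the control-|0⟩ kets |00⟩, |01⟩ unchanged and applies S† to qubit 1 on the control-|1⟩ pair (|10⟩, |11⟩).
S† = [[1, 0], [0, -i]].
With a = amp(|10⟩) = (0.1386 - 0.5172i) and b = amp(|11⟩) = (-0.157 + 0.5859i):
new amp(|10⟩) = (1)·a = (0.1386 - 0.5172i)
new amp(|11⟩) = (-i)·b = (0.5859 + 0.157i)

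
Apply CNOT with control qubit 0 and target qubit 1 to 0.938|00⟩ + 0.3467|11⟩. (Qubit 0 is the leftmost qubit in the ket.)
0.938|00⟩ + 0.3467|10⟩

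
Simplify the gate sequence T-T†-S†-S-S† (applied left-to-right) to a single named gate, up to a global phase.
S†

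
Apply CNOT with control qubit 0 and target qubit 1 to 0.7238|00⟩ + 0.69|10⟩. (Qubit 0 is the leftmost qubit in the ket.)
0.7238|00⟩ + 0.69|11⟩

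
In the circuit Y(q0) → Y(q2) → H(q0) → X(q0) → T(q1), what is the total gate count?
5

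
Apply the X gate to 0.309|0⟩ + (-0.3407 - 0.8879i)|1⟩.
(-0.3407 - 0.8879i)|0⟩ + 0.309|1⟩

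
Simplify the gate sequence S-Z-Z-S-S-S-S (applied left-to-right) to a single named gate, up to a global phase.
S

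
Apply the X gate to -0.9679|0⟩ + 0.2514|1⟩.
0.2514|0⟩ - 0.9679|1⟩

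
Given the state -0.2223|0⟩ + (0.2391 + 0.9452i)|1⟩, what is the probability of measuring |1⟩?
0.9506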